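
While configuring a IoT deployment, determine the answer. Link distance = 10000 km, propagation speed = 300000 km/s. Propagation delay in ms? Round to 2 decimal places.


Given: distance = 10000 km, speed = 300000 km/s
Delay = distance / speed = 10000 / 300000 seconds
Delay in ms = 10000 * 1000 / 300000
Delay = 33.3333 ms
Rounded to 2 dp = 33.33 ms

33.33


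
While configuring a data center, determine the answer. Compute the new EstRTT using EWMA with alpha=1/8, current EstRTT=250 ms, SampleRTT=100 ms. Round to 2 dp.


Given: EstRTT = 250 ms, SampleRTT = 100 ms, alpha = 1/8
New EstRTT = (1 - alpha) * EstRTT + alpha * SampleRTT
(7/8) * 250 = 218.75
(1/8) * 100 = 12.5
New EstRTT = 218.75 + 12.5 = 231.25 ms -> 231.25 ms (2 dp)

231.25


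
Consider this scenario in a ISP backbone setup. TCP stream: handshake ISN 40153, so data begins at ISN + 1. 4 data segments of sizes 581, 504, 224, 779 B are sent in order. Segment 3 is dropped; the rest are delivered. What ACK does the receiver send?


SYN uses sequence number 40153; first data byte = ISN + 1 = 40154.
Segment 1: SEQ = 40154, len = 581 B, covers [40154, 40734]
Segment 2: SEQ = 40735, len = 504 B, covers [40735, 41238]
Segment 3: SEQ = 41239, len = 224 B, covers [41239, 41462] [LOST]
Segment 4: SEQ = 41463, len = 779 B, covers [41463, 42241]
In-order data received: bytes [40154, 41238] (segments 1..2).
Segment 3 missing -> gap begins at byte 41239; later segments buffered out of order.
Cumulative ACK = next expected in-order byte = 40154 + 581 + 504 = 41239

41239


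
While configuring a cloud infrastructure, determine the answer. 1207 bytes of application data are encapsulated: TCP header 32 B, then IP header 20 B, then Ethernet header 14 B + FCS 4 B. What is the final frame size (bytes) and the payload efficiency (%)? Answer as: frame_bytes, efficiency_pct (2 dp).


TCP segment = 1207 + 32 = 1239 B
IP packet = 1239 + 20 = 1259 B
Ethernet frame = 1259 + 14 + 4 = 1277 B
Efficiency = app / frame = 1207 / 1277 = 0.945184 = 94.5184% -> 94.52% (2 dp)

1277, 94.52


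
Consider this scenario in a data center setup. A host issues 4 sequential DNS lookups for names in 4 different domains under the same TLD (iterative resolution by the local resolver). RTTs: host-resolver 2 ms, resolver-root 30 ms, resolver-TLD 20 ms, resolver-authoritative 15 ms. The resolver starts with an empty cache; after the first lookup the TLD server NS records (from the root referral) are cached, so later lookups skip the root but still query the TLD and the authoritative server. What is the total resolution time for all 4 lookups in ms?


Lookup 1 (cold cache): local + root + TLD + auth = 2 + 30 + 20 + 15 = 67 ms
Lookups 2..4 (TLD NS cached -> skip root; new domain -> still ask TLD and auth): local + TLD + auth = 2 + 20 + 15 = 37 ms each
Remaining 3 lookups: 3 * 37 = 111 ms
Total = 67 + 111 = 178 ms

178


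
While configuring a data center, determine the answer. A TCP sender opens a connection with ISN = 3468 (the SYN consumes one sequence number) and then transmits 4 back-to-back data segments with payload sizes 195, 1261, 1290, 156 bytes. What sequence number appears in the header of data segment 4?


The SYN occupies sequence number ISN = 3468, so the first data byte is ISN + 1 = 3469.
SEQ of data segment i = (ISN + 1) + sum of payload sizes of segments 1..i-1.
Segment 1: SEQ = 3469, payload = 195 bytes
Segment 2: SEQ = 3664, payload = 1261 bytes
Segment 3: SEQ = 4925, payload = 1290 bytes
Segment 4: SEQ = 6215, payload = 156 bytes
SEQ of segment 4 = 3469 + 195 + 1261 + 1290 = 6215

6215


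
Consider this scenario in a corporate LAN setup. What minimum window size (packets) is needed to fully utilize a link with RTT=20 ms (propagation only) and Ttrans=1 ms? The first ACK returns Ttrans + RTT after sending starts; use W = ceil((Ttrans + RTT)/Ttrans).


Given: Ttrans = 1 ms, RTT = 20 ms (= 2 * Tprop, Tprop = 10 ms)
Time until first ACK returns = Ttrans + RTT = 1 + 20 = 21 ms
Need W * Ttrans >= Ttrans + RTT  ->  W >= (Ttrans + RTT) / Ttrans
(Ttrans + RTT) / Ttrans = 21 / 1 = 21
W_min = ceil(21) = 21

21


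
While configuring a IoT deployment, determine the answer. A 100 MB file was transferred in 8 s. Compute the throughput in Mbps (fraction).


Given: file = 100 MB, time = 8 s
File in Mb = 100 * 8 = 800 Mb
Throughput = 800 / 8 Mbps
Throughput = 100 Mbps

100


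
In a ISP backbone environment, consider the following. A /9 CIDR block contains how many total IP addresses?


Given: CIDR prefix /9
Host bits = 32 - 9 = 23
Total addresses = 2^23 = 8388608

8388608


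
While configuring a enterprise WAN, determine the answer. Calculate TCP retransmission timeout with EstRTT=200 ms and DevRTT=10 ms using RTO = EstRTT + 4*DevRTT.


Given: EstRTT = 200 ms, DevRTT = 10 ms
Timeout = EstRTT + 4 * DevRTT
4 * DevRTT = 4 * 10 = 40
Timeout = 200 + 40 = 240 ms

240


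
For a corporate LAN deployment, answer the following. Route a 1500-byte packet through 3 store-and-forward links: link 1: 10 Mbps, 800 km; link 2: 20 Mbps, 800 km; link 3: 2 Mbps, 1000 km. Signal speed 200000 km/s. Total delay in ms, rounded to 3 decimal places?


Packet = 1500 bytes = 12000 bits. Store-and-forward: sum (t_trans + t_prop) per link.
Link 1: t_trans = 12000/(10*10^6) s = 1.2000 ms; t_prop = 800/200000 s = 4.0000 ms; subtotal = 5.2000 ms
Link 2: t_trans = 12000/(20*10^6) s = 0.6000 ms; t_prop = 800/200000 s = 4.0000 ms; subtotal = 4.6000 ms
Link 3: t_trans = 12000/(2*10^6) s = 6.0000 ms; t_prop = 1000/200000 s = 5.0000 ms; subtotal = 11.0000 ms
End-to-end = 5.2000 + 4.6000 + 11.0000 = 20.8000 ms -> 20.800 ms (3 dp)

20.800


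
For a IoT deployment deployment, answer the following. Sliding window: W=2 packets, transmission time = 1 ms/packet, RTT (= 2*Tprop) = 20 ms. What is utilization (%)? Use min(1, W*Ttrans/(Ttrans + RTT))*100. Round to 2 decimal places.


Given: W = 2, Ttrans = 1 ms, RTT = 20 ms (= 2 * Tprop, Tprop = 10 ms)
Cycle time = Ttrans + RTT = 1 + 20 = 21 ms (first packet sent until its ACK returns)
W * Ttrans = 2 * 1 = 2 ms of sending per cycle
W * Ttrans / (Ttrans + RTT) = 2 / 21 = 0.095238
U = min(1, 0.095238) = 0.095238
U% = 9.52%

9.52


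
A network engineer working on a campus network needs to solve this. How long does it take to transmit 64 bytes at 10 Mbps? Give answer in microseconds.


Given: packet = 64 bytes, bandwidth = 10 Mbps
Packet in bits = 64 * 8 = 512 bits
Bandwidth = 10 * 10^6 = 10000000 bps
Time = 512 / 10000000 seconds
Time in us = 512 * 10^6 / 10000000 = 51.2

51.2


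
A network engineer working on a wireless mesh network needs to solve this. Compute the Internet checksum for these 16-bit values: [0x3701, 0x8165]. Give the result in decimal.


Given words: [0x3701, 0x8165]
Step 1: Sum all words
Raw sum = 14081 + 33125 = 47206
One's complement = ~47206 & 0xFFFF = 18329

18329


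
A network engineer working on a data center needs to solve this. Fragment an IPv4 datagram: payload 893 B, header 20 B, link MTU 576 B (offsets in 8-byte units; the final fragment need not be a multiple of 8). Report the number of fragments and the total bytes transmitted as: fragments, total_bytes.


Max data per non-final fragment = floor((MTU - header)/8)*8 = floor((576 - 20)/8)*8 = floor(556/8)*8 = 552 B
Final fragment needs no 8-byte alignment: it can carry up to MTU - header = 556 B
Non-final fragments needed = ceil((payload - 556) / 552) = ceil(337/552) = ceil(0.6105) = 1
Number of fragments = 1 + 1 = 2
Fragment sizes (data): 1 * 552 B + 341 B (last, 341 <= 556 OK)
Total bytes sent = payload + n_frags * header = 893 + 2*20 = 893 + 40 = 933 B

2, 933


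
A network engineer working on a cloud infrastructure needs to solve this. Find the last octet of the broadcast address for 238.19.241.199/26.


Given: IP = 238.19.241.199, prefix = /26
Host bits = 32 - 26 = 6
Network last octet = 199 AND mask = 192
Host part size = 2^6 - 1 = 63
Broadcast last octet = 192 OR 63 = 255

255


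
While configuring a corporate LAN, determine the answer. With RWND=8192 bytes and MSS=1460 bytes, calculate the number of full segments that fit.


Given: RWND = 8192 bytes, MSS = 1460 bytes
Full segments = floor(RWND / MSS)
Full segments = floor(8192 / 1460)
Full segments = floor(5.611) = 5

5


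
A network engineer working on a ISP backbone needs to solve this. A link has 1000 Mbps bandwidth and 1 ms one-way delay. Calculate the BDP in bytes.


Given: bandwidth = 1000 Mbps, delay = 1 ms
BDP in bits = 1000 * 10^6 * 1 / 1000
BDP in bits = 1000000
BDP in bytes = 1000000 / 8 = 125000

125000


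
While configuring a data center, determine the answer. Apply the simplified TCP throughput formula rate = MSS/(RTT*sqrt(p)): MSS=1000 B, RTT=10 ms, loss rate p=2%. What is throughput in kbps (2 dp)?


Given: MSS = 1000 bytes, RTT = 10 ms, loss = 2%
RTT in seconds = 10 / 1000 = 0.01
Loss rate = 2% = 0.02
sqrt(loss) = sqrt(0.02) = 0.141421356237
Throughput (bytes/s) = 1000 / (0.01 * 0.141421356237) = 707106.7812
Throughput (kbps) = 707106.7812 * 8 / 1000 = 5656.854249 -> 5656.85 kbps (2 dp)

5656.85


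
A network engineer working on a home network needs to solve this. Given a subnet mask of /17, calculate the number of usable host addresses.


Given: subnet mask /17
Host bits = 32 - 17 = 15
Total addresses = 2^15 = 32768
Usable hosts = 32768 - 2 (network + broadcast) = 32766

32766


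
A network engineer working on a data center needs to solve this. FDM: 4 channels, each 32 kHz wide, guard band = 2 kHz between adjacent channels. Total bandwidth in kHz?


Given: 4 channels, 32 kHz each, guard = 2 kHz
Channel bandwidth = 4 * 32 = 128 kHz
Guard bands = 3 gaps * 2 kHz = 6 kHz
Total = 128 + 6 = 134 kHz

134


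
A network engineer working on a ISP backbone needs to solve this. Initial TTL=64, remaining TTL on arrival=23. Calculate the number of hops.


Given: initial TTL = 64, received TTL = 23
Hops = initial TTL - received TTL
Hops = 64 - 23 = 41

41


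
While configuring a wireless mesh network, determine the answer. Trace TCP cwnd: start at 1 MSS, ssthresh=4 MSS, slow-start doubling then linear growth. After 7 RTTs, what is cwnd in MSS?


RTT 0: cwnd = 1 MSS (initial)
RTT 1: cwnd = 2 MSS (slow start, doubled)
RTT 2: cwnd = 4 MSS (slow start, doubled)
RTT 3: cwnd = 5 MSS (congestion avoidance, +1)
RTT 4: cwnd = 6 MSS (congestion avoidance, +1)
RTT 5: cwnd = 7 MSS (congestion avoidance, +1)
RTT 6: cwnd = 8 MSS (congestion avoidance, +1)
RTT 7: cwnd = 9 MSS (congestion avoidance, +1)

9


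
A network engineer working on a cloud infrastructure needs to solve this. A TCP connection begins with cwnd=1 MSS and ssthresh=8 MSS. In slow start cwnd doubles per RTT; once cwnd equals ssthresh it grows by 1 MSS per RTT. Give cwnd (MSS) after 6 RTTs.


RTT 0: cwnd = 1 MSS (initial)
RTT 1: cwnd = 2 MSS (slow start, doubled)
RTT 2: cwnd = 4 MSS (slow start, doubled)
RTT 3: cwnd = 8 MSS (slow start, doubled)
RTT 4: cwnd = 9 MSS (congestion avoidance, +1)
RTT 5: cwnd = 10 MSS (congestion avoidance, +1)
RTT 6: cwnd = 11 MSS (congestion avoidance, +1)

11


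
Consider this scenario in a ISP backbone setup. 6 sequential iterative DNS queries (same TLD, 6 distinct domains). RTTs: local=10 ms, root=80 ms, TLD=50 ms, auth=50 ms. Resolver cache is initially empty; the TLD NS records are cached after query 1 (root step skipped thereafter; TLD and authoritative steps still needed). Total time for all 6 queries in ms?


Lookup 1 (cold cache): local + root + TLD + auth = 10 + 80 + 50 + 50 = 190 ms
Lookups 2..6 (TLD NS cached -> skip root; new domain -> still ask TLD and auth): local + TLD + auth = 10 + 50 + 50 = 110 ms each
Remaining 5 lookups: 5 * 110 = 550 ms
Total = 190 + 550 = 740 ms

740


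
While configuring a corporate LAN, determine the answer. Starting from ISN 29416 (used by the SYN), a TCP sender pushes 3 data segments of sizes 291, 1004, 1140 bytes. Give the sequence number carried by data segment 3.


The SYN occupies sequence number ISN = 29416, so the first data byte is ISN + 1 = 29417.
SEQ of data segment i = (ISN + 1) + sum of payload sizes of segments 1..i-1.
Segment 1: SEQ = 29417, payload = 291 bytes
Segment 2: SEQ = 29708, payload = 1004 bytes
Segment 3: SEQ = 30712, payload = 1140 bytes
SEQ of segment 3 = 29417 + 291 + 1004 = 30712

30712


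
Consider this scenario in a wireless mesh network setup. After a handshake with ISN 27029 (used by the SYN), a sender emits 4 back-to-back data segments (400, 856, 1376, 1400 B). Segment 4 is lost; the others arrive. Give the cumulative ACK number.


SYN uses sequence number 27029; first data byte = ISN + 1 = 27030.
Segment 1: SEQ = 27030, len = 400 B, covers [27030, 27429]
Segment 2: SEQ = 27430, len = 856 B, covers [27430, 28285]
Segment 3: SEQ = 28286, len = 1376 B, covers [28286, 29661]
Segment 4: SEQ = 29662, len = 1400 B, covers [29662, 31061] [LOST]
In-order data received: bytes [27030, 29661] (segments 1..3).
Segment 4 missing -> gap begins at byte 29662.
Cumulative ACK = next expected in-order byte = 27030 + 400 + 856 + 1376 = 29662

29662


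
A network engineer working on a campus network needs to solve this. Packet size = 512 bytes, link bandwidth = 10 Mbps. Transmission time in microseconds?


Given: packet = 512 bytes, bandwidth = 10 Mbps
Packet in bits = 512 * 8 = 4096 bits
Bandwidth = 10 * 10^6 = 10000000 bps
Time = 4096 / 10000000 seconds
Time in us = 4096 * 10^6 / 10000000 = 409.6

409.6


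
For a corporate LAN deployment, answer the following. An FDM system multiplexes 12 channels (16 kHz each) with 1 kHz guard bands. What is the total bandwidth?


Given: 12 channels, 16 kHz each, guard = 1 kHz
Channel bandwidth = 12 * 16 = 192 kHz
Guard bands = 11 gaps * 1 kHz = 11 kHz
Total = 192 + 11 = 203 kHz

203


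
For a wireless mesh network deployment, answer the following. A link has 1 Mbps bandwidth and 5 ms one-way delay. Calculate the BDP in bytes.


Given: bandwidth = 1 Mbps, delay = 5 ms
BDP in bits = 1 * 10^6 * 5 / 1000
BDP in bits = 5000
BDP in bytes = 5000 / 8 = 625

625


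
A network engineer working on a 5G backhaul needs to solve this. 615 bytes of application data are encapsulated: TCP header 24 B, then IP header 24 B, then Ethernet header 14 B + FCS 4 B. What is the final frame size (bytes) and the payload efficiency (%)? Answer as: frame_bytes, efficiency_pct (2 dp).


TCP segment = 615 + 24 = 639 B
IP packet = 639 + 24 = 663 B
Ethernet frame = 663 + 14 + 4 = 681 B
Efficiency = app / frame = 615 / 681 = 0.903084 = 90.3084% -> 90.31% (2 dp)

681, 90.31


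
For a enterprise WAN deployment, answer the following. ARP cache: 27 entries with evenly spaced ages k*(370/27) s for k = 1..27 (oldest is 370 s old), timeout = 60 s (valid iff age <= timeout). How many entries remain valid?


Ages are k * 370/27 s for k = 1..27 (spacing = 13.7037 s).
Entry k is valid iff k * 370/27 <= 60 iff k <= 27 * 60 / 370 = 4.3784
n_valid = floor(4.3784) = 4
(n_stale = 27 - 4 = 23)

4


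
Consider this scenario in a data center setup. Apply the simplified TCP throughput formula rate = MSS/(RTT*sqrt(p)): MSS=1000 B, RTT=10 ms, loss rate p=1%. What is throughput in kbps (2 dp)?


Given: MSS = 1000 bytes, RTT = 10 ms, loss = 1%
RTT in seconds = 10 / 1000 = 0.01
Loss rate = 1% = 0.01
sqrt(loss) = sqrt(0.01) = 0.1
Throughput (bytes/s) = 1000 / (0.01 * 0.1) = 1000000.0000
Throughput (kbps) = 1000000.0000 * 8 / 1000 = 8000.000000 -> 8000.00 kbps (2 dp)

8000.00


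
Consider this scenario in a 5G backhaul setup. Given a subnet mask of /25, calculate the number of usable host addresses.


Given: subnet mask /25
Host bits = 32 - 25 = 7
Total addresses = 2^7 = 128
Usable hosts = 128 - 2 (network + broadcast) = 126

126


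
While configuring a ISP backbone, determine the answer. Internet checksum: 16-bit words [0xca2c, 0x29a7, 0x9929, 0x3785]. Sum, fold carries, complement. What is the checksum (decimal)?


Given words: [0xca2c, 0x29a7, 0x9929, 0x3785]
Step 1: Sum all words
Raw sum = 51756 + 10663 + 39209 + 14213 = 115841
Step 2: Fold carry: (50305 + 1) = 50306
One's complement = ~50306 & 0xFFFF = 15229

15229


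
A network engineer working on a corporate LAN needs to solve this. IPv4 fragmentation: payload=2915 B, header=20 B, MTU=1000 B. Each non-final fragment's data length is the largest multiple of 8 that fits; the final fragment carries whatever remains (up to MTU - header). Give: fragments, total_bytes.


Max data per non-final fragment = floor((MTU - header)/8)*8 = floor((1000 - 20)/8)*8 = floor(980/8)*8 = 976 B
Final fragment needs no 8-byte alignment: it can carry up to MTU - header = 980 B
Non-final fragments needed = ceil((payload - 980) / 976) = ceil(1935/976) = ceil(1.9826) = 2
Number of fragments = 2 + 1 = 3
Fragment sizes (data): 2 * 976 B + 963 B (last, 963 <= 980 OK)
Total bytes sent = payload + n_frags * header = 2915 + 3*20 = 2915 + 60 = 2975 B

3, 2975


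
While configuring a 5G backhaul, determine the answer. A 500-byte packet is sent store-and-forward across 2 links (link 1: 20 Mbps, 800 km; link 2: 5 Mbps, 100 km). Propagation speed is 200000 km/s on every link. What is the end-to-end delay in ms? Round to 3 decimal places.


Packet = 500 bytes = 4000 bits. Store-and-forward: sum (t_trans + t_prop) per link.
Link 1: t_trans = 4000/(20*10^6) s = 0.2000 ms; t_prop = 800/200000 s = 4.0000 ms; subtotal = 4.2000 ms
Link 2: t_trans = 4000/(5*10^6) s = 0.8000 ms; t_prop = 100/200000 s = 0.5000 ms; subtotal = 1.3000 ms
End-to-end = 4.2000 + 1.3000 = 5.5000 ms -> 5.500 ms (3 dp)

5.500


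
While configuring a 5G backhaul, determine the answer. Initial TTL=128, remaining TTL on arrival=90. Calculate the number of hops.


Given: initial TTL = 128, received TTL = 90
Hops = initial TTL - received TTL
Hops = 128 - 90 = 38

38


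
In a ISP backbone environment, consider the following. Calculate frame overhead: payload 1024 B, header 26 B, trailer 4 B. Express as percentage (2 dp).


Given: payload = 1024 B, header = 26 B, trailer = 4 B
Overhead bytes = header + trailer = 26 + 4 = 30
Total frame = payload + overhead = 1024 + 30 = 1054
Overhead % = 30 / 1054 * 100 = 2.8463% -> 2.85% (2 dp)

2.85


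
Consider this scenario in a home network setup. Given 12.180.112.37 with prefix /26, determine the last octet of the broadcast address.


Given: IP = 12.180.112.37, prefix = /26
Host bits = 32 - 26 = 6
Network last octet = 37 AND mask = 0
Host part size = 2^6 - 1 = 63
Broadcast last octet = 0 OR 63 = 63

63


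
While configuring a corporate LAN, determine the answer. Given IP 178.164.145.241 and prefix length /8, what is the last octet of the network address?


Given: IP = 178.164.145.241, prefix = /8
Subnet mask = 255.0.0.0
Last octet of IP: 241
Last octet of mask: 0
Network last octet = 241 AND 0 = 0

0


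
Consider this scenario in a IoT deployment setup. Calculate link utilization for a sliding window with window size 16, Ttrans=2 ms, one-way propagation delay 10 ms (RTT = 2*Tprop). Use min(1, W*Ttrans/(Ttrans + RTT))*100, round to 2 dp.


Given: W = 16, Ttrans = 2 ms, RTT = 20 ms (= 2 * Tprop, Tprop = 10 ms)
Cycle time = Ttrans + RTT = 2 + 20 = 22 ms (first packet sent until its ACK returns)
W * Ttrans = 16 * 2 = 32 ms of sending per cycle
W * Ttrans / (Ttrans + RTT) = 32 / 22 = 1.454545
U = min(1, 1.454545) = 1.000000
U% = 100.00%

100.00


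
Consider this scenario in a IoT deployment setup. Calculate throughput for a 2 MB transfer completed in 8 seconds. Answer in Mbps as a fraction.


Given: file = 2 MB, time = 8 s
File in Mb = 2 * 8 = 16 Mb
Throughput = 16 / 8 Mbps
Throughput = 2 Mbps

2


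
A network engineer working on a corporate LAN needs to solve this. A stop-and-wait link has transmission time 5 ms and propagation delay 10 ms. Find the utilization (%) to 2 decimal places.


Given: Ttrans = 5 ms, Tprop = 10 ms
RTT = 2 * Tprop = 2 * 10 = 20 ms
U = Ttrans / (Ttrans + RTT)
U = 5 / (5 + 20)
U = 5 / 25 = 0.2
U% = 20.00%

20.00


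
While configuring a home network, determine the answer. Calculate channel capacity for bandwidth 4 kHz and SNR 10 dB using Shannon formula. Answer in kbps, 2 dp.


Given: B = 4 kHz, SNR = 10 dB
SNR linear = 10^(10/10) = 10
1 + SNR = 11
log2(11) = 3.4594316186
C = 4 * 1000 * 3.4594316186 = 13837.7265 bps
C = 13.837726 kbps -> 13.84 kbps (2 dp)

13.84


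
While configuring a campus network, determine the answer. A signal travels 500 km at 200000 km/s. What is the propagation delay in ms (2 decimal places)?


Given: distance = 500 km, speed = 200000 km/s
Delay = distance / speed = 500 / 200000 seconds
Delay in ms = 500 * 1000 / 200000
Delay = 2.5000 ms
Rounded to 2 dp = 2.50 ms

2.50


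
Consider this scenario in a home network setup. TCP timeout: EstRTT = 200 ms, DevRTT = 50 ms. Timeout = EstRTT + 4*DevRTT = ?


Given: EstRTT = 200 ms, DevRTT = 50 ms
Timeout = EstRTT + 4 * DevRTT
4 * DevRTT = 4 * 50 = 200
Timeout = 200 + 200 = 400 ms

400


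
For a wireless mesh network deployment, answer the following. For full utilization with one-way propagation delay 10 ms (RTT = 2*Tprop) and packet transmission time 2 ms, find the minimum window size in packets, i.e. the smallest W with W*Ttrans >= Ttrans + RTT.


Given: Ttrans = 2 ms, RTT = 20 ms (= 2 * Tprop, Tprop = 10 ms)
Time until first ACK returns = Ttrans + RTT = 2 + 20 = 22 ms
Need W * Ttrans >= Ttrans + RTT  ->  W >= (Ttrans + RTT) / Ttrans
(Ttrans + RTT) / Ttrans = 22 / 2 = 11
W_min = ceil(11) = 11

11


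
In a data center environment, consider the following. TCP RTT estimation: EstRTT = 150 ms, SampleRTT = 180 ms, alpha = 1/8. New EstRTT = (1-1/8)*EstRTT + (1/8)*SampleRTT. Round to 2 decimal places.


Given: EstRTT = 150 ms, SampleRTT = 180 ms, alpha = 1/8
New EstRTT = (1 - alpha) * EstRTT + alpha * SampleRTT
(7/8) * 150 = 131.25
(1/8) * 180 = 22.5
New EstRTT = 131.25 + 22.5 = 153.75 ms -> 153.75 ms (2 dp)

153.75


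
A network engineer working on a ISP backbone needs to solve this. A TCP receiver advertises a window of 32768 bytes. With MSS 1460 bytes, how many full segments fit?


Given: RWND = 32768 bytes, MSS = 1460 bytes
Full segments = floor(RWND / MSS)
Full segments = floor(32768 / 1460)
Full segments = floor(22.4438) = 22

22


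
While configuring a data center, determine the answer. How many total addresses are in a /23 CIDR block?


Given: CIDR prefix /23
Host bits = 32 - 23 = 9
Total addresses = 2^9 = 512

512


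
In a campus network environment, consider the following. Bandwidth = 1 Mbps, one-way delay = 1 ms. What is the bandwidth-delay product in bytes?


Given: bandwidth = 1 Mbps, delay = 1 ms
BDP in bits = 1 * 10^6 * 1 / 1000
BDP in bits = 1000
BDP in bytes = 1000 / 8 = 125

125


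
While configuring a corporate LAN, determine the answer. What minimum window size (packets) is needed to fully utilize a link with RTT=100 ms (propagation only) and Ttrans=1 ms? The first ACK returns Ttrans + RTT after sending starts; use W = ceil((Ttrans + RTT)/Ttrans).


Given: Ttrans = 1 ms, RTT = 100 ms (= 2 * Tprop, Tprop = 50 ms)
Time until first ACK returns = Ttrans + RTT = 1 + 100 = 101 ms
Need W * Ttrans >= Ttrans + RTT  ->  W >= (Ttrans + RTT) / Ttrans
(Ttrans + RTT) / Ttrans = 101 / 1 = 101
W_min = ceil(101) = 101

101


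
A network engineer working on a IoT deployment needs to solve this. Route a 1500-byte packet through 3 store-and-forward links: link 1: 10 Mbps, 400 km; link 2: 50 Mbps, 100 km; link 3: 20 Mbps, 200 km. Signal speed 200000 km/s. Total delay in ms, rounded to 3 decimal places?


Packet = 1500 bytes = 12000 bits. Store-and-forward: sum (t_trans + t_prop) per link.
Link 1: t_trans = 12000/(10*10^6) s = 1.2000 ms; t_prop = 400/200000 s = 2.0000 ms; subtotal = 3.2000 ms
Link 2: t_trans = 12000/(50*10^6) s = 0.2400 ms; t_prop = 100/200000 s = 0.5000 ms; subtotal = 0.7400 ms
Link 3: t_trans = 12000/(20*10^6) s = 0.6000 ms; t_prop = 200/200000 s = 1.0000 ms; subtotal = 1.6000 ms
End-to-end = 3.2000 + 0.7400 + 1.6000 = 5.5400 ms -> 5.540 ms (3 dp)

5.540


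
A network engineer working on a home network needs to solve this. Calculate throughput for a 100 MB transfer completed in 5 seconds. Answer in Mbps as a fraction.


Given: file = 100 MB, time = 5 s
File in Mb = 100 * 8 = 800 Mb
Throughput = 800 / 5 Mbps
Throughput = 160 Mbps

160


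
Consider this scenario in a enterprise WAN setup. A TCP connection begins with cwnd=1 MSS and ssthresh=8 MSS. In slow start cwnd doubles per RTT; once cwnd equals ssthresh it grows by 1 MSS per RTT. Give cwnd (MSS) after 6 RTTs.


RTT 0: cwnd = 1 MSS (initial)
RTT 1: cwnd = 2 MSS (slow start, doubled)
RTT 2: cwnd = 4 MSS (slow start, doubled)
RTT 3: cwnd = 8 MSS (slow start, doubled)
RTT 4: cwnd = 9 MSS (congestion avoidance, +1)
RTT 5: cwnd = 10 MSS (congestion avoidance, +1)
RTT 6: cwnd = 11 MSS (congestion avoidance, +1)

11


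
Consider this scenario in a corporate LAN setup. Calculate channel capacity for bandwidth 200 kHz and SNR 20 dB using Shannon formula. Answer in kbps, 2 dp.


Given: B = 200 kHz, SNR = 20 dB
SNR linear = 10^(20/10) = 100
1 + SNR = 101
log2(101) = 6.6582114828
C = 200 * 1000 * 6.6582114828 = 1331642.2966 bps
C = 1331.642297 kbps -> 1331.64 kbps (2 dp)

1331.64


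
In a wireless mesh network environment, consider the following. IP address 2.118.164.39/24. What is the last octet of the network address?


Given: IP = 2.118.164.39, prefix = /24
Subnet mask = 255.255.255.0
Last octet of IP: 39
Last octet of mask: 0
Network last octet = 39 AND 0 = 0

0


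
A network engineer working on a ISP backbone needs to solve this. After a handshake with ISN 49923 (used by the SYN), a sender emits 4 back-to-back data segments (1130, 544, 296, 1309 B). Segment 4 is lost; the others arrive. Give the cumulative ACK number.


SYN uses sequence number 49923; first data byte = ISN + 1 = 49924.
Segment 1: SEQ = 49924, len = 1130 B, covers [49924, 51053]
Segment 2: SEQ = 51054, len = 544 B, covers [51054, 51597]
Segment 3: SEQ = 51598, len = 296 B, covers [51598, 51893]
Segment 4: SEQ = 51894, len = 1309 B, covers [51894, 53202] [LOST]
In-order data received: bytes [49924, 51893] (segments 1..3).
Segment 4 missing -> gap begins at byte 51894.
Cumulative ACK = next expected in-order byte = 49924 + 1130 + 544 + 296 = 51894

51894


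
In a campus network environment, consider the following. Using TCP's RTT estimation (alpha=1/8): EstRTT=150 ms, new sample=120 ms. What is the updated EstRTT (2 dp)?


Given: EstRTT = 150 ms, SampleRTT = 120 ms, alpha = 1/8
New EstRTT = (1 - alpha) * EstRTT + alpha * SampleRTT
(7/8) * 150 = 131.25
(1/8) * 120 = 15
New EstRTT = 131.25 + 15 = 146.25 ms -> 146.25 ms (2 dp)

146.25


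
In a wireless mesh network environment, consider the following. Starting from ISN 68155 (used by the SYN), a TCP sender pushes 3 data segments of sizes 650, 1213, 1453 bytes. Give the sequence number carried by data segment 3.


The SYN occupies sequence number ISN = 68155, so the first data byte is ISN + 1 = 68156.
SEQ of data segment i = (ISN + 1) + sum of payload sizes of segments 1..i-1.
Segment 1: SEQ = 68156, payload = 650 bytes
Segment 2: SEQ = 68806, payload = 1213 bytes
Segment 3: SEQ = 70019, payload = 1453 bytes
SEQ of segment 3 = 68156 + 650 + 1213 = 70019

70019


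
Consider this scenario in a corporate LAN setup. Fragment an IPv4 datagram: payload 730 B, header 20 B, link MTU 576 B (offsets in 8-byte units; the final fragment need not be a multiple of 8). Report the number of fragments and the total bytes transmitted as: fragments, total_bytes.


Max data per non-final fragment = floor((MTU - header)/8)*8 = floor((576 - 20)/8)*8 = floor(556/8)*8 = 552 B
Final fragment needs no 8-byte alignment: it can carry up to MTU - header = 556 B
Non-final fragments needed = ceil((payload - 556) / 552) = ceil(174/552) = ceil(0.3152) = 1
Number of fragments = 1 + 1 = 2
Fragment sizes (data): 1 * 552 B + 178 B (last, 178 <= 556 OK)
Total bytes sent = payload + n_frags * header = 730 + 2*20 = 730 + 40 = 770 B

2, 770


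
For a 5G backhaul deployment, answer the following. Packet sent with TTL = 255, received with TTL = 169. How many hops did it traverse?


Given: initial TTL = 255, received TTL = 169
Hops = initial TTL - received TTL
Hops = 255 - 169 = 86

86


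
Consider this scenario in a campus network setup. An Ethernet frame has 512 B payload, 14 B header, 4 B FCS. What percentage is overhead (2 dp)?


Given: payload = 512 B, header = 14 B, trailer = 4 B
Overhead bytes = header + trailer = 14 + 4 = 18
Total frame = payload + overhead = 512 + 18 = 530
Overhead % = 18 / 530 * 100 = 3.3962% -> 3.40% (2 dp)

3.40


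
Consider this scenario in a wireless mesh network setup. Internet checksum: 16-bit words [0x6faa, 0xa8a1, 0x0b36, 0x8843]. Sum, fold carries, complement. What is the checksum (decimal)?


Given words: [0x6faa, 0xa8a1, 0x0b36, 0x8843]
Step 1: Sum all words
Raw sum = 28586 + 43169 + 2870 + 34883 = 109508
Step 2: Fold carry: (43972 + 1) = 43973
One's complement = ~43973 & 0xFFFF = 21562

21562


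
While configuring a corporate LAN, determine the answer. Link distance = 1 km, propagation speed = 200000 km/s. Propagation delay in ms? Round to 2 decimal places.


Given: distance = 1 km, speed = 200000 km/s
Delay = distance / speed = 1 / 200000 seconds
Delay in ms = 1 * 1000 / 200000
Delay = 0.0050 ms
Rounded to 2 dp = 0.01 ms

0.01


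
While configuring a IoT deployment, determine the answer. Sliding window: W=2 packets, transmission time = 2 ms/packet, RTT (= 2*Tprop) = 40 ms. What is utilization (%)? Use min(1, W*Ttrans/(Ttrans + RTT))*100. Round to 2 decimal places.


Given: W = 2, Ttrans = 2 ms, RTT = 40 ms (= 2 * Tprop, Tprop = 20 ms)
Cycle time = Ttrans + RTT = 2 + 40 = 42 ms (first packet sent until its ACK returns)
W * Ttrans = 2 * 2 = 4 ms of sending per cycle
W * Ttrans / (Ttrans + RTT) = 4 / 42 = 0.095238
U = min(1, 0.095238) = 0.095238
U% = 9.52%

9.52


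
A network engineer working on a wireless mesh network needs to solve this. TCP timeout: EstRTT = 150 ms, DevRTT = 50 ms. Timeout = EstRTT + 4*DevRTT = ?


Given: EstRTT = 150 ms, DevRTT = 50 ms
Timeout = EstRTT + 4 * DevRTT
4 * DevRTT = 4 * 50 = 200
Timeout = 150 + 200 = 350 ms

350


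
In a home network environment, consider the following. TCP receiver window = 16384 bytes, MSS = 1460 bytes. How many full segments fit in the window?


Given: RWND = 16384 bytes, MSS = 1460 bytes
Full segments = floor(RWND / MSS)
Full segments = floor(16384 / 1460)
Full segments = floor(11.2219) = 11

11


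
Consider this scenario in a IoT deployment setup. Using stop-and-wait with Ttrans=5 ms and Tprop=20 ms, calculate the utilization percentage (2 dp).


Given: Ttrans = 5 ms, Tprop = 20 ms
RTT = 2 * Tprop = 2 * 20 = 40 ms
U = Ttrans / (Ttrans + RTT)
U = 5 / (5 + 40)
U = 5 / 45 = 0.111111
U% = 11.11%

11.11


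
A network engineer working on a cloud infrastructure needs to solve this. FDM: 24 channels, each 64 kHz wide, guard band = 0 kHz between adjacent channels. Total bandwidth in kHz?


Given: 24 channels, 64 kHz each, guard = 0 kHz
Channel bandwidth = 24 * 64 = 1536 kHz
Guard bands = 23 gaps * 0 kHz = 0 kHz
Total = 1536 + 0 = 1536 kHz

1536


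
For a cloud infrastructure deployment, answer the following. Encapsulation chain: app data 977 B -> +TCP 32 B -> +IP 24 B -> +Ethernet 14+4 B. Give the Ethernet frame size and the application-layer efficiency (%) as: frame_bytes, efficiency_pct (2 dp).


TCP segment = 977 + 32 = 1009 B
IP packet = 1009 + 24 = 1033 B
Ethernet frame = 1033 + 14 + 4 = 1051 B
Efficiency = app / frame = 977 / 1051 = 0.929591 = 92.9591% -> 92.96% (2 dp)

1051, 92.96


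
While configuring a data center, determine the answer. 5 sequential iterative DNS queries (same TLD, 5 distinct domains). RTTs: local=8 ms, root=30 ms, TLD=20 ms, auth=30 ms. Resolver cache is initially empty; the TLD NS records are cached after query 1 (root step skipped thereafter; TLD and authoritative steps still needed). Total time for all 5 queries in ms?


Lookup 1 (cold cache): local + root + TLD + auth = 8 + 30 + 20 + 30 = 88 ms
Lookups 2..5 (TLD NS cached -> skip root; new domain -> still ask TLD and auth): local + TLD + auth = 8 + 20 + 30 = 58 ms each
Remaining 4 lookups: 4 * 58 = 232 ms
Total = 88 + 232 = 320 ms

320


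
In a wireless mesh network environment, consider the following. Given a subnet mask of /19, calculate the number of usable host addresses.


Given: subnet mask /19
Host bits = 32 - 19 = 13
Total addresses = 2^13 = 8192
Usable hosts = 8192 - 2 (network + broadcast) = 8190

8190


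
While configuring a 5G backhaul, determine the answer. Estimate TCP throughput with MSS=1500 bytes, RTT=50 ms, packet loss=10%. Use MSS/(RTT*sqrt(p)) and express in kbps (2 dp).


Given: MSS = 1500 bytes, RTT = 50 ms, loss = 10%
RTT in seconds = 50 / 1000 = 0.05
Loss rate = 10% = 0.1
sqrt(loss) = sqrt(0.1) = 0.316227766017
Throughput (bytes/s) = 1500 / (0.05 * 0.316227766017) = 94868.3298
Throughput (kbps) = 94868.3298 * 8 / 1000 = 758.946638 -> 758.95 kbps (2 dp)

758.95


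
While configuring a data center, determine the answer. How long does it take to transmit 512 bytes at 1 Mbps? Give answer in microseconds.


Given: packet = 512 bytes, bandwidth = 1 Mbps
Packet in bits = 512 * 8 = 4096 bits
Bandwidth = 1 * 10^6 = 1000000 bps
Time = 4096 / 1000000 seconds
Time in us = 4096 * 10^6 / 1000000 = 4096

4096


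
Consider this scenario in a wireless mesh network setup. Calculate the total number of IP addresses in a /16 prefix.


Given: CIDR prefix /16
Host bits = 32 - 16 = 16
Total addresses = 2^16 = 65536

65536


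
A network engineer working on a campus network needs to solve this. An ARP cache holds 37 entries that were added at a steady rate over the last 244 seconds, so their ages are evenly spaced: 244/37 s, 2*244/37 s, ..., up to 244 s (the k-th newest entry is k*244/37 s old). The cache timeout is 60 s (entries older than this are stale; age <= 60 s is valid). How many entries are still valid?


Ages are k * 244/37 s for k = 1..37 (spacing = 6.5946 s).
Entry k is valid iff k * 244/37 <= 60 iff k <= 37 * 60 / 244 = 9.0984
n_valid = floor(9.0984) = 9
(n_stale = 37 - 9 = 28)

9


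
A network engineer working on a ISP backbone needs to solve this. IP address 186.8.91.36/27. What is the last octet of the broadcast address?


Given: IP = 186.8.91.36, prefix = /27
Host bits = 32 - 27 = 5
Network last octet = 36 AND mask = 32
Host part size = 2^5 - 1 = 31
Broadcast last octet = 32 OR 31 = 63

63


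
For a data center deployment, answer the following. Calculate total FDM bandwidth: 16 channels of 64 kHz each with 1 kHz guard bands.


Given: 16 channels, 64 kHz each, guard = 1 kHz
Channel bandwidth = 16 * 64 = 1024 kHz
Guard bands = 15 gaps * 1 kHz = 15 kHz
Total = 1024 + 15 = 1039 kHz

1039


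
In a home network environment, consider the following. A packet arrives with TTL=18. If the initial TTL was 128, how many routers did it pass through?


Given: initial TTL = 128, received TTL = 18
Hops = initial TTL - received TTL
Hops = 128 - 18 = 110

110


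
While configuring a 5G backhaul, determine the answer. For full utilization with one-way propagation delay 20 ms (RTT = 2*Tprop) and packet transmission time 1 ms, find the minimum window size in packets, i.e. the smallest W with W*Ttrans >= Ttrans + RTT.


Given: Ttrans = 1 ms, RTT = 40 ms (= 2 * Tprop, Tprop = 20 ms)
Time until first ACK returns = Ttrans + RTT = 1 + 40 = 41 ms
Need W * Ttrans >= Ttrans + RTT  ->  W >= (Ttrans + RTT) / Ttrans
(Ttrans + RTT) / Ttrans = 41 / 1 = 41
W_min = ceil(41) = 41

41


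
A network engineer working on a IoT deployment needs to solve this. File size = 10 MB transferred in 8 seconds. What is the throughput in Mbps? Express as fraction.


Given: file = 10 MB, time = 8 s
File in Mb = 10 * 8 = 80 Mb
Throughput = 80 / 8 Mbps
Throughput = 10 Mbps

10


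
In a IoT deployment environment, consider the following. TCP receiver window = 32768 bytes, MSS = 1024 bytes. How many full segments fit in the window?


Given: RWND = 32768 bytes, MSS = 1024 bytes
Full segments = floor(RWND / MSS)
Full segments = floor(32768 / 1024)
Full segments = floor(32.0) = 32

32


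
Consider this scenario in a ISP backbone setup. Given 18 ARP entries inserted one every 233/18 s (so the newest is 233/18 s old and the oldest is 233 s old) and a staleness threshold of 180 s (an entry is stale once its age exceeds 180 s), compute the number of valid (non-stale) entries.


Ages are k * 233/18 s for k = 1..18 (spacing = 12.9444 s).
Entry k is valid iff k * 233/18 <= 180 iff k <= 18 * 180 / 233 = 13.9056
n_valid = floor(13.9056) = 13
(n_stale = 18 - 13 = 5)

13


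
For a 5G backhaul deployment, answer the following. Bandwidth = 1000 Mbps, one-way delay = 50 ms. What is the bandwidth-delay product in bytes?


Given: bandwidth = 1000 Mbps, delay = 50 ms
BDP in bits = 1000 * 10^6 * 50 / 1000
BDP in bits = 50000000
BDP in bytes = 50000000 / 8 = 6250000

6250000


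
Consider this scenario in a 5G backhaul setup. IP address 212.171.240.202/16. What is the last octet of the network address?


Given: IP = 212.171.240.202, prefix = /16
Subnet mask = 255.255.0.0
Last octet of IP: 202
Last octet of mask: 0
Network last octet = 202 AND 0 = 0

0


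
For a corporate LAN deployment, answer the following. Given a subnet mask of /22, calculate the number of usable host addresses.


Given: subnet mask /22
Host bits = 32 - 22 = 10
Total addresses = 2^10 = 1024
Usable hosts = 1024 - 2 (network + broadcast) = 1022

1022


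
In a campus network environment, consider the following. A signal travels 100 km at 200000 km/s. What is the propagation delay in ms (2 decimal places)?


Given: distance = 100 km, speed = 200000 km/s
Delay = distance / speed = 100 / 200000 seconds
Delay in ms = 100 * 1000 / 200000
Delay = 0.5000 ms
Rounded to 2 dp = 0.50 ms

0.50


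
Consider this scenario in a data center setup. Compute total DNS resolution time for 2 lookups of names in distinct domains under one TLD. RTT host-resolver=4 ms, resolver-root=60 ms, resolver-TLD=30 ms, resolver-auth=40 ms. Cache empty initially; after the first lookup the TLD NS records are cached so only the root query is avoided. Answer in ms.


Lookup 1 (cold cache): local + root + TLD + auth = 4 + 60 + 30 + 40 = 134 ms
Lookups 2..2 (TLD NS cached -> skip root; new domain -> still ask TLD and auth): local + TLD + auth = 4 + 30 + 40 = 74 ms each
Remaining 1 lookups: 1 * 74 = 74 ms
Total = 134 + 74 = 208 ms

208


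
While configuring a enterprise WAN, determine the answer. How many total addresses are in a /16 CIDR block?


Given: CIDR prefix /16
Host bits = 32 - 16 = 16
Total addresses = 2^16 = 65536

65536


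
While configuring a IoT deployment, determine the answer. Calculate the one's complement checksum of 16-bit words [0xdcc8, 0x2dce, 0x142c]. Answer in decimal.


Given words: [0xdcc8, 0x2dce, 0x142c]
Step 1: Sum all words
Raw sum = 56520 + 11726 + 5164 = 73410
Step 2: Fold carry: (7874 + 1) = 7875
One's complement = ~7875 & 0xFFFF = 57660

57660


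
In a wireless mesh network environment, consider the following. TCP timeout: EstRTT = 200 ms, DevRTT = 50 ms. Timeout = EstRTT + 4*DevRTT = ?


Given: EstRTT = 200 ms, DevRTT = 50 ms
Timeout = EstRTT + 4 * DevRTT
4 * DevRTT = 4 * 50 = 200
Timeout = 200 + 200 = 400 ms

400


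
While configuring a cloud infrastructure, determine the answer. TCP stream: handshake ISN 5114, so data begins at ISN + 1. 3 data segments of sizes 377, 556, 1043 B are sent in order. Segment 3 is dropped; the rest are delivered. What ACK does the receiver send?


SYN uses sequence number 5114; first data byte = ISN + 1 = 5115.
Segment 1: SEQ = 5115, len = 377 B, covers [5115, 5491]
Segment 2: SEQ = 5492, len = 556 B, covers [5492, 6047]
Segment 3: SEQ = 6048, len = 1043 B, covers [6048, 7090] [LOST]
In-order data received: bytes [5115, 6047] (segments 1..2).
Segment 3 missing -> gap begins at byte 6048.
Cumulative ACK = next expected in-order byte = 5115 + 377 + 556 = 6048

6048
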